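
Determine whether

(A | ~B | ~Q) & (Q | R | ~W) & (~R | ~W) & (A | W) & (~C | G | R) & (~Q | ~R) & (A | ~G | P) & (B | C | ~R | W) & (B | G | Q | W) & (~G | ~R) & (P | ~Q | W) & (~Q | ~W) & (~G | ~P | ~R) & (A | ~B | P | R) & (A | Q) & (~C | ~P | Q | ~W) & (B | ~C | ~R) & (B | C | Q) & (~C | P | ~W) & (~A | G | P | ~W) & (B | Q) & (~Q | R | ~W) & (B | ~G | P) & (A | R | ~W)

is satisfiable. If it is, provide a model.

Set A = True.
Try W = True:
  (~R | ~W) forces R = False.
  (Q | R | ~W) forces Q = True.
  clause (~Q | ~W) is falsified — backtrack.
So W = False.
Set R = True.
  then (~Q | ~R) forces Q = False.
  then (~G | ~R) forces G = False.
  then (B | Q) forces B = True.
Set C = False.
Set P = False.
All clauses satisfied.

A = True, W = False, R = True, B = True, C = False, Q = False, G = False, P = False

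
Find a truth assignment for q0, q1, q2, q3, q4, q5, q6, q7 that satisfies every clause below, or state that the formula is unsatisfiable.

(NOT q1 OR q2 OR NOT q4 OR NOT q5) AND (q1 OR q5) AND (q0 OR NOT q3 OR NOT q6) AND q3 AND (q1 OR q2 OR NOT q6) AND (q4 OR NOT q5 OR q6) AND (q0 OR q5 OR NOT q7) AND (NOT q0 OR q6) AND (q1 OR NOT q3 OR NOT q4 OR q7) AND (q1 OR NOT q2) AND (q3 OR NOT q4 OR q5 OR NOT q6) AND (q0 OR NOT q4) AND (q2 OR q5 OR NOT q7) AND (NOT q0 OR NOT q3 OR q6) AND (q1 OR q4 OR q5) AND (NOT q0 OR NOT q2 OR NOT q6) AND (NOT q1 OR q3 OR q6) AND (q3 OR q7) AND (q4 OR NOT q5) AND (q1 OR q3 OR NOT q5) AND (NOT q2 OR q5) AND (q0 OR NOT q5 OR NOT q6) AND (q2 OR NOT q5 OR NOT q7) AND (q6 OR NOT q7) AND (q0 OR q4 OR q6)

q0=T; q1=T; q2=F; q3=T; q4=F; q5=F; q6=T; q7=F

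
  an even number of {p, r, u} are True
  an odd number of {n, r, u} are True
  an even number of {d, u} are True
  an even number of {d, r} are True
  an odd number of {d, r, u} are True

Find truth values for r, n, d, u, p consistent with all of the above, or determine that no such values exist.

r: True, n: True, d: True, u: True, p: False

{p, r, u}: 2 true → even ✓
{n, r, u}: 3 true → odd ✓
{d, u}: 2 true → even ✓
{d, r}: 2 true → even ✓
{d, r, u}: 3 true → odd ✓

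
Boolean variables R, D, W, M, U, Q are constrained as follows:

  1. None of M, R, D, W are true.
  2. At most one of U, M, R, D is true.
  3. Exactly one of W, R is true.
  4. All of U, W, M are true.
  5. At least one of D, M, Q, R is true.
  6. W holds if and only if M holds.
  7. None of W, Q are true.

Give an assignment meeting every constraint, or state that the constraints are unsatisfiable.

No satisfying assignment exists.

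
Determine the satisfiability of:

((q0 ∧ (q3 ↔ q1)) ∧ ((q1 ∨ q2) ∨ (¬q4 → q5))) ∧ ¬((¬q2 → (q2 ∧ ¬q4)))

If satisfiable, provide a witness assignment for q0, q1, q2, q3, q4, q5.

q0 = True; q1 = False; q2 = False; q3 = False; q4 = True; q5 = False

  (q0 ∧ (q3 ↔ q1)) ∧ ((q1 ∨ q2) ∨ (¬q4 → q5)) = True
    q0 ∧ (q3 ↔ q1) = True
      q3 ↔ q1 = True
    (q1 ∨ q2) ∨ (¬q4 → q5) = True
      q1 ∨ q2 = False
      ¬q4 → q5 = True
        ¬q4 = False
  ¬((¬q2 → (q2 ∧ ¬q4))) = True
    ¬q2 → (q2 ∧ ¬q4) = False
      ¬q2 = True
      q2 ∧ ¬q4 = False
        ¬q4 = False
Both conjuncts True, so the formula holds.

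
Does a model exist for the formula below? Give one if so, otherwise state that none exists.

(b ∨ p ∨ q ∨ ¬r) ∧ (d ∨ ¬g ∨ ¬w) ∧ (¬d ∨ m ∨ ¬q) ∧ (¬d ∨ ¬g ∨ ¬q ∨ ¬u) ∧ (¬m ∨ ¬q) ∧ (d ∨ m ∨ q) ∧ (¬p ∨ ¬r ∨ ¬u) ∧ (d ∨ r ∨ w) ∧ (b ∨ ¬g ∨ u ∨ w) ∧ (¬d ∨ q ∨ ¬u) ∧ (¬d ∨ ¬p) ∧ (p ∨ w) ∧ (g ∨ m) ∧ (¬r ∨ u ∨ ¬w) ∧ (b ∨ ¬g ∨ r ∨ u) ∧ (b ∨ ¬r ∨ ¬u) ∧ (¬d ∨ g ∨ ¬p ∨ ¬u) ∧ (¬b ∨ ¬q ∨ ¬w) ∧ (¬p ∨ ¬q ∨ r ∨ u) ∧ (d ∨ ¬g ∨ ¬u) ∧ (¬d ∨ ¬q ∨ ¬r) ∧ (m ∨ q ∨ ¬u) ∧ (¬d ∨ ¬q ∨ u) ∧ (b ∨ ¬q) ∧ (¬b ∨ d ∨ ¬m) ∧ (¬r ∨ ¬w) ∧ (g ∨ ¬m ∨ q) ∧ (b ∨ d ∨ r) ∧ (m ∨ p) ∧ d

g = True, w = True, q = False, u = False, b = True, d = True, p = False, m = True, r = False

Unit clause (d) forces d = True.
In (¬d ∨ ¬p) only ¬p is left, so p = False.
In (p ∨ w) only w is left, so w = True.
In (¬r ∨ ¬w) only ¬r is left, so r = False.
In (m ∨ p) only m is left, so m = True.
In (¬m ∨ ¬q) only ¬q is left, so q = False.
In (¬d ∨ q ∨ ¬u) only ¬u is left, so u = False.
In (g ∨ ¬m ∨ q) only g is left, so g = True.
In (b ∨ ¬g ∨ r ∨ u) only b is left, so b = True.
All clauses satisfied.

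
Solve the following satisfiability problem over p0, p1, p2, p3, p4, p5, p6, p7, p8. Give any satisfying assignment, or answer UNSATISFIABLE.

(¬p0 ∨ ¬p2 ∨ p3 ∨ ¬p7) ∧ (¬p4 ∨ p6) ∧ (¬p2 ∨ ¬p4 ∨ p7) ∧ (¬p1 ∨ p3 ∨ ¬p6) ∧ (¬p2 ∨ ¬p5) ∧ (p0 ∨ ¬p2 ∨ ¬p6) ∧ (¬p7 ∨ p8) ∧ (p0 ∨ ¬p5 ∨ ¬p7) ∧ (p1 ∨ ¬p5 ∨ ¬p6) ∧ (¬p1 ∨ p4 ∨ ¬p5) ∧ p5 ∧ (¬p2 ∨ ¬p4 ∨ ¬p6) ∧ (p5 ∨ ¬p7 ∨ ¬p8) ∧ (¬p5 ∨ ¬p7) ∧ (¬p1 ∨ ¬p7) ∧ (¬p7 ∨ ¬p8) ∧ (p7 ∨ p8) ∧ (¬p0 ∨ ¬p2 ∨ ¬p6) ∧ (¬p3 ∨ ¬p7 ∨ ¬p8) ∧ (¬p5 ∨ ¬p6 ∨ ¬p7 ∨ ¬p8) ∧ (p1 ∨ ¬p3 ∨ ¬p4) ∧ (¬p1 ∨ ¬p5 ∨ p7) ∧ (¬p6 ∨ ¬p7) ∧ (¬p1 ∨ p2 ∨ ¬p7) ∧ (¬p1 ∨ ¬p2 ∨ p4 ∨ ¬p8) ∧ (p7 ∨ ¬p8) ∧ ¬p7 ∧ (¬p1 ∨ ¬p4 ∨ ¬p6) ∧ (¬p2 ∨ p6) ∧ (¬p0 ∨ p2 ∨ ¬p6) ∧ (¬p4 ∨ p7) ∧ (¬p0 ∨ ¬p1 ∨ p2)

Unsatisfiable — no assignment works.

Case p5 = True:
  (¬p2 ∨ ¬p5) forces p2 = False.
  (¬p5 ∨ ¬p7) forces p7 = False.
  (p7 ∨ p8) forces p8 = True.
  Clause (p7 ∨ ¬p8) is falsified — contradiction.
Case p5 = False:
  Clause (p5) is falsified — contradiction.
Both cases fail, so the formula is unsatisfiable.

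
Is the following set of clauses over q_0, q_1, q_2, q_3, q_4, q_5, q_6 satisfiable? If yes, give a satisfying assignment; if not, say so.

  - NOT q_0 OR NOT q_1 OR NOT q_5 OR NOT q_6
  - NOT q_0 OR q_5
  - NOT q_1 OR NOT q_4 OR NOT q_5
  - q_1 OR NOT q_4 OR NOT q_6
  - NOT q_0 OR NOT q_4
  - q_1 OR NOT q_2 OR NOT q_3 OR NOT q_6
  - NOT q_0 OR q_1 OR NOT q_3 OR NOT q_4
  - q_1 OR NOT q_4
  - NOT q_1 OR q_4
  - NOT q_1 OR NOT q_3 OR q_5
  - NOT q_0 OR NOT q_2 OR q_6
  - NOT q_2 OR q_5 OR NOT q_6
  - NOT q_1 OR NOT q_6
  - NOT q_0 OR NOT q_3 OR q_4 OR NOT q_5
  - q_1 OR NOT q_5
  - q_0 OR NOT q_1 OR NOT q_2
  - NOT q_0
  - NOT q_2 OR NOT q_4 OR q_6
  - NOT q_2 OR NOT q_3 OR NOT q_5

Unit clause (NOT q_0) forces q_0 = False.
Set q_1 = False.
  then (q_1 OR NOT q_4) forces q_4 = False.
  then (q_1 OR NOT q_5) forces q_5 = False.
Set q_2 = True.
  then (NOT q_2 OR q_5 OR NOT q_6) forces q_6 = False.
Set q_3 = True.
All clauses satisfied.

q_0: False, q_1: False, q_2: True, q_3: True, q_4: False, q_5: False, q_6: False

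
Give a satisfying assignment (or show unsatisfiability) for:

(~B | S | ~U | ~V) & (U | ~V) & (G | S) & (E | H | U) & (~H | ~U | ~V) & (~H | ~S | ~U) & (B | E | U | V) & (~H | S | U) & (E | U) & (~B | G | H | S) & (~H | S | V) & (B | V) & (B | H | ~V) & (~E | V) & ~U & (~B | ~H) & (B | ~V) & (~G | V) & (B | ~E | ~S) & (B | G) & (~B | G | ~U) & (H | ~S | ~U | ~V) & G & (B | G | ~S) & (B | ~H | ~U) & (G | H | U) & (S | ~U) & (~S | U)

Case G = True:
  (~U) forces U = False.
  (U | ~V) forces V = False.
  Clause (~G | V) is falsified — contradiction.
Case G = False:
  Clause (G) is falsified — contradiction.
Both cases fail, so the formula is unsatisfiable.

Unsatisfiable — no assignment works.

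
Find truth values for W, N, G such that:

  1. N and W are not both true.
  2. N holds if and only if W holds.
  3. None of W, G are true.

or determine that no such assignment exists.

W = False; N = False; G = False

  (1) N=F, W=F — not both ✓
  (2) N=F, W=F — same ✓
  (3) {W, G}: 0 true — none ✓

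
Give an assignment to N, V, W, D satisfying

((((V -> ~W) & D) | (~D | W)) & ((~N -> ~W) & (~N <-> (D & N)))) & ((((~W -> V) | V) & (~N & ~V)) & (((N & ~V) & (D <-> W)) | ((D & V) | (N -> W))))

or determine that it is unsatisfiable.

No satisfying assignment exists.

Case N = True: the conjunct ~N is False.
Case N = False: the conjunct ~N <-> (D & N) becomes ~False <-> (D & False) = False.
Both cases fail — unsatisfiable.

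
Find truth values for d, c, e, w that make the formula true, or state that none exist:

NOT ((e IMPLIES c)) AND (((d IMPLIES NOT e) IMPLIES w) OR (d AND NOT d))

d = False, c = False, e = True, w = True

  NOT ((e IMPLIES c)) = True
    e IMPLIES c = False
  ((d IMPLIES NOT e) IMPLIES w) OR (d AND NOT d) = True
    (d IMPLIES NOT e) IMPLIES w = True
      d IMPLIES NOT e = True
        NOT e = False
    d AND NOT d = False
      NOT d = True
Both conjuncts True, so the formula holds.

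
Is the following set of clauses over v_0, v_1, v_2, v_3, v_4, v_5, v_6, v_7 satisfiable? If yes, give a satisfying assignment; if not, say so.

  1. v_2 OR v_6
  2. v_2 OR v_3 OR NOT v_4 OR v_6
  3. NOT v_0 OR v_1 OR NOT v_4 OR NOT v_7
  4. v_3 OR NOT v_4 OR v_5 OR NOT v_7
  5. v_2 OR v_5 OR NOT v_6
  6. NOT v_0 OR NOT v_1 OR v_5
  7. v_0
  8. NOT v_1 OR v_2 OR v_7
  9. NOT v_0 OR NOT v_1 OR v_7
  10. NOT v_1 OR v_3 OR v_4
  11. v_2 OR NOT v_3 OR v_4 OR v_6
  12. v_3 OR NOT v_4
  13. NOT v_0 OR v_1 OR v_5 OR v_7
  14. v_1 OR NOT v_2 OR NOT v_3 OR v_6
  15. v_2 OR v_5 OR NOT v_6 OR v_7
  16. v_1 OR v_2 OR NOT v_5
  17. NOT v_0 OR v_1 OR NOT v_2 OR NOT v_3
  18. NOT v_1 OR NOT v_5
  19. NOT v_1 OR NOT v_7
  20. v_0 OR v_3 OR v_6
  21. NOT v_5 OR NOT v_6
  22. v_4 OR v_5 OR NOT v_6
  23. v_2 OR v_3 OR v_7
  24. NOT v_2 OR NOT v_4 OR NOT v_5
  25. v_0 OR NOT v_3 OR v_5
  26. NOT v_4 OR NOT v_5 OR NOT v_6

v_0 = True, v_1 = False, v_2 = True, v_3 = False, v_4 = False, v_5 = False, v_6 = False, v_7 = True

Unit clause (v_0) forces v_0 = True.
Try v_1 = True:
  (NOT v_0 OR NOT v_1 OR v_5) forces v_5 = True.
  clause (NOT v_1 OR NOT v_5) is falsified — backtrack.
So v_1 = False.
Try v_2 = False:
  (v_2 OR v_6) forces v_6 = True.
  (v_2 OR v_5 OR NOT v_6) forces v_5 = True.
  clause (v_1 OR v_2 OR NOT v_5) is falsified — backtrack.
So v_2 = True.
  then (NOT v_0 OR v_1 OR NOT v_2 OR NOT v_3) forces v_3 = False.
  then (v_3 OR NOT v_4) forces v_4 = False.
Set v_5 = False.
  then (NOT v_0 OR v_1 OR v_5 OR v_7) forces v_7 = True.
  then (v_4 OR v_5 OR NOT v_6) forces v_6 = False.
All clauses satisfied.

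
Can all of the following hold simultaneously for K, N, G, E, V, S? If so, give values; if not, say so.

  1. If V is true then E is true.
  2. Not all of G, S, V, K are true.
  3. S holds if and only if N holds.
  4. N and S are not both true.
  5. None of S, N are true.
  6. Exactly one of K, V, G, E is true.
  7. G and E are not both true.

K=T, N=F, G=F, E=F, V=F, S=F

  (1) V=F ⇒ E: vacuous ✓
  (2) {G, S, V, K}: 1/4 true — not all ✓
  (3) S=F, N=F — same ✓
  (4) N=F, S=F — not both ✓
  (5) {S, N}: 0 true — none ✓
  (6) {K, V, G, E}: 1 true — exactly one ✓
  (7) G=F, E=F — not both ✓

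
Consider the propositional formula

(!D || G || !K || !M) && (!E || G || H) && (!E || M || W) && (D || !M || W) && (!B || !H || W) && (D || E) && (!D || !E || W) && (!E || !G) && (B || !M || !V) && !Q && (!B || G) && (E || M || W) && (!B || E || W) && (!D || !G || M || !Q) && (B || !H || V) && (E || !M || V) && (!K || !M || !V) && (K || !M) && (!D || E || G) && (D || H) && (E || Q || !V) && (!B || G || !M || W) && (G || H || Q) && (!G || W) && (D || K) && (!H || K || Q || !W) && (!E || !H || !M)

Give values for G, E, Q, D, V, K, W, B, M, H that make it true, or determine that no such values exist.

G: True; E: False; Q: False; D: True; V: False; K: True; W: True; B: True; M: False; H: False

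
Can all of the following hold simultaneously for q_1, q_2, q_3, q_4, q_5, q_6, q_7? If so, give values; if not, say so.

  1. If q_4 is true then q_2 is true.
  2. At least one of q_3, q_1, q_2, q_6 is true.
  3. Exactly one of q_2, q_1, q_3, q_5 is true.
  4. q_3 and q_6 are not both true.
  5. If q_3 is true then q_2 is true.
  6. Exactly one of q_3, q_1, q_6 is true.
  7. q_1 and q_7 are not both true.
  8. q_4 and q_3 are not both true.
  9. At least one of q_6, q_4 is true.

q_1: False; q_2: True; q_3: False; q_4: True; q_5: False; q_6: True; q_7: False

  (1) q_4=T ⇒ q_2: T ✓
  (2) {q_3, q_1, q_2, q_6}: 2 true — at least one ✓
  (3) {q_2, q_1, q_3, q_5}: 1 true — exactly one ✓
  (4) q_3=F, q_6=T — not both ✓
  (5) q_3=F ⇒ q_2: vacuous ✓
  (6) {q_3, q_1, q_6}: 1 true — exactly one ✓
  (7) q_1=F, q_7=F — not both ✓
  (8) q_4=T, q_3=F — not both ✓
  (9) {q_6, q_4}: 2 true — at least one ✓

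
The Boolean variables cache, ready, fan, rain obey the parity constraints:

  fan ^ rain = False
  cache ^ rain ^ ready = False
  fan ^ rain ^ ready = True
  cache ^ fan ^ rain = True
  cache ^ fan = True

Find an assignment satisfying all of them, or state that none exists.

cache=T, ready=T, fan=F, rain=F

fan ^ rain = F ^ F = False ✓
cache ^ rain ^ ready = T ^ F ^ T = False ✓
fan ^ rain ^ ready = F ^ F ^ T = True ✓
cache ^ fan ^ rain = T ^ F ^ F = True ✓
cache ^ fan = T ^ F = True ✓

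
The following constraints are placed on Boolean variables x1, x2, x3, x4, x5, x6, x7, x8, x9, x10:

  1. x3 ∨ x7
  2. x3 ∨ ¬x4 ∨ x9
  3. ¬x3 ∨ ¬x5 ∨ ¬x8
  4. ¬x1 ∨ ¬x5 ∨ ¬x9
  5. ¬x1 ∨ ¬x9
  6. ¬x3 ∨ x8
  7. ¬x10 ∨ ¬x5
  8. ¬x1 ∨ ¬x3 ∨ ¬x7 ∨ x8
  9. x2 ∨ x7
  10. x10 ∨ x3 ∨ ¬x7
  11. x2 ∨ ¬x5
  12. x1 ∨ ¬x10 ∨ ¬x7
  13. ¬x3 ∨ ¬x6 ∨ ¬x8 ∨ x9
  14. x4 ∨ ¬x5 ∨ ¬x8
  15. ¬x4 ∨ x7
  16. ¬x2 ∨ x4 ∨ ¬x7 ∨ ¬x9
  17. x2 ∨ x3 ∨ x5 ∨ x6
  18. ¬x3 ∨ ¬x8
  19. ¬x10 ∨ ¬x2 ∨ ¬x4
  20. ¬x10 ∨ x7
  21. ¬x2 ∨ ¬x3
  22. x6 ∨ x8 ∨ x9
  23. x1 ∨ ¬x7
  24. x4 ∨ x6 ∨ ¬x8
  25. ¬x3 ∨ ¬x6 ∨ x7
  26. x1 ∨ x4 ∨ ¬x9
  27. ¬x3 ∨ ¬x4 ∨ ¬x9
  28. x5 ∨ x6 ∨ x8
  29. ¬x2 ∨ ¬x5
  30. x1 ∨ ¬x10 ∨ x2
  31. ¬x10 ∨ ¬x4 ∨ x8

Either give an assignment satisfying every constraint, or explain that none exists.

Set x1 = True.
  then (¬x1 ∨ ¬x9) forces x9 = False.
Set x2 = False.
  then (x2 ∨ x7) forces x7 = True.
  then (x2 ∨ ¬x5) forces x5 = False.
Try x3 = True:
  (¬x3 ∨ x8) forces x8 = True.
  clause (¬x3 ∨ ¬x8) is falsified — backtrack.
So x3 = False.
  then (x3 ∨ ¬x4 ∨ x9) forces x4 = False.
  then (x10 ∨ x3 ∨ ¬x7) forces x10 = True.
  then (x2 ∨ x3 ∨ x5 ∨ x6) forces x6 = True.
Set x8 = False.
All clauses satisfied.

x1=T; x2=F; x3=F; x4=F; x5=F; x6=T; x7=T; x8=F; x9=F; x10=T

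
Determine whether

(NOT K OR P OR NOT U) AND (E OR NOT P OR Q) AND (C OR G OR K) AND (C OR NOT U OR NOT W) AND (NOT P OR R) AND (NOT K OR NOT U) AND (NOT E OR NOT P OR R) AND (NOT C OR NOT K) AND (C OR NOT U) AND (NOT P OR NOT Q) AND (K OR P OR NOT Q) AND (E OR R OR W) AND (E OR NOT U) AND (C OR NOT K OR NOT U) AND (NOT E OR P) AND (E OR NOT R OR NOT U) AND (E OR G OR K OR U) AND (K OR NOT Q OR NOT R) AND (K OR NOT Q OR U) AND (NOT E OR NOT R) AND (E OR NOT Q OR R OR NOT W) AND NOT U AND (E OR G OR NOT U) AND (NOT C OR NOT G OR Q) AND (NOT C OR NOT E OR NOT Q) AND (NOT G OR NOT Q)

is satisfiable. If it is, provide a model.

Q: False, C: False, U: False, G: False, R: False, K: True, P: False, E: False, W: True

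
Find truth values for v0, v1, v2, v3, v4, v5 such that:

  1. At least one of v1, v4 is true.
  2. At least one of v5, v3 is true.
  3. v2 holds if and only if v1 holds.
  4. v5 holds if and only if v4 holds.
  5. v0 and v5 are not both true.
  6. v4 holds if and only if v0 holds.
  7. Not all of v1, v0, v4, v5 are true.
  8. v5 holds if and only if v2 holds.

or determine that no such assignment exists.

Case v4 = True:
  (4) with v4=T forces v5 = True.
  (5) with v5=T forces v0 = False.
  Constraint (6) is violated (v4=T, v0=F) — contradiction.
Case v4 = False:
  (1) with v4=F forces v1 = True.
  (3) with v1=T forces v2 = True.
  (4) with v4=F forces v5 = False.
  Constraint (8) is violated (v5=F, v2=T) — contradiction.
Both cases fail — unsatisfiable.

Unsatisfiable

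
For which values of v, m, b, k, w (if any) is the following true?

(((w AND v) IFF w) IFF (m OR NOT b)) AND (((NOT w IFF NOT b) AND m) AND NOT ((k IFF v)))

v = True; m = True; b = False; k = False; w = False

  ((w AND v) IFF w) IFF (m OR NOT b) = True
    (w AND v) IFF w = True
      w AND v = False
    m OR NOT b = True
      NOT b = True
  ((NOT w IFF NOT b) AND m) AND NOT ((k IFF v)) = True
    (NOT w IFF NOT b) AND m = True
      NOT w IFF NOT b = True
        NOT w = True
        NOT b = True
    NOT ((k IFF v)) = True
      k IFF v = False
Both conjuncts True, so the formula holds.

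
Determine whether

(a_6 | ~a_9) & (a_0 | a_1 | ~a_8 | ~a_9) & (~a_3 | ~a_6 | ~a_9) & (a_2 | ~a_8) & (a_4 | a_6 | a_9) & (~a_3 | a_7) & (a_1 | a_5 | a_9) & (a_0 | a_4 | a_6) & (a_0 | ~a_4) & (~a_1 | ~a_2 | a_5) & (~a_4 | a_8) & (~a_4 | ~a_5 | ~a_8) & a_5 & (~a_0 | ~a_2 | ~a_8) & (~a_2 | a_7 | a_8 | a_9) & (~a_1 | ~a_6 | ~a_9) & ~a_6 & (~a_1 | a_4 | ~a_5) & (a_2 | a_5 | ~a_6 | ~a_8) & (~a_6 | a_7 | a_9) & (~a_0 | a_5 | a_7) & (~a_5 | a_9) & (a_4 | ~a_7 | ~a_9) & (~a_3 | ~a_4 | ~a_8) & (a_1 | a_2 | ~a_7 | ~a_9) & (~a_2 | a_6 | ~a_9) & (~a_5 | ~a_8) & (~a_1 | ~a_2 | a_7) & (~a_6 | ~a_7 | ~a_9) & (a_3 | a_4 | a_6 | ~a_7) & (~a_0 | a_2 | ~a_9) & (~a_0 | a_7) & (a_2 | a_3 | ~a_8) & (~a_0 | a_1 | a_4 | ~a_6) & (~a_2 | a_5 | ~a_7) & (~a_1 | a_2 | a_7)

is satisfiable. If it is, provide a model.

No satisfying assignment exists.

Case a_5 = True:
  (~a_6) forces a_6 = False.
  (a_6 | ~a_9) forces a_9 = False.
  Clause (~a_5 | a_9) is falsified — contradiction.
Case a_5 = False:
  Clause (a_5) is falsified — contradiction.
Both cases fail, so the formula is unsatisfiable.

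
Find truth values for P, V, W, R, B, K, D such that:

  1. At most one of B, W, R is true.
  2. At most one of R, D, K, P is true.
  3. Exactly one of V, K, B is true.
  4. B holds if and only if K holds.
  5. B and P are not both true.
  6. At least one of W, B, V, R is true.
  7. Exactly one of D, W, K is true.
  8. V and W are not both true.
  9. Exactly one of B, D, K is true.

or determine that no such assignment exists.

P = False, V = True, W = False, R = False, B = False, K = False, D = True

  (1) {B, W, R}: 0 true — at most one ✓
  (2) {R, D, K, P}: 1 true — at most one ✓
  (3) {V, K, B}: 1 true — exactly one ✓
  (4) B=F, K=F — same ✓
  (5) B=F, P=F — not both ✓
  (6) {W, B, V, R}: 1 true — at least one ✓
  (7) {D, W, K}: 1 true — exactly one ✓
  (8) V=T, W=F — not both ✓
  (9) {B, D, K}: 1 true — exactly one ✓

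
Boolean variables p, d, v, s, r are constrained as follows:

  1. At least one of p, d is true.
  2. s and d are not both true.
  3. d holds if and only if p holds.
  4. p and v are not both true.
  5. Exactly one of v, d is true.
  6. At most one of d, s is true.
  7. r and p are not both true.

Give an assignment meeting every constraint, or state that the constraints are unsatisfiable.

p = True, d = True, v = False, s = False, r = False

  (1) {p, d}: 2 true — at least one ✓
  (2) s=F, d=T — not both ✓
  (3) d=T, p=T — same ✓
  (4) p=T, v=F — not both ✓
  (5) {v, d}: 1 true — exactly one ✓
  (6) {d, s}: 1 true — at most one ✓
  (7) r=F, p=T — not both ✓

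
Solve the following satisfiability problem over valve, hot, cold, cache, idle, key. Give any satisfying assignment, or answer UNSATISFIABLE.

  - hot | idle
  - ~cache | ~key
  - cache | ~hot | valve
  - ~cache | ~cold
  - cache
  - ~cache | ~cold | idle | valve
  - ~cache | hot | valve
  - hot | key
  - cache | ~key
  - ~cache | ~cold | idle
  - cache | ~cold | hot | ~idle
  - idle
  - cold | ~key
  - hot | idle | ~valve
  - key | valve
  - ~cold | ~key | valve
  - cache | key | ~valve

valve = True; hot = True; cold = False; cache = True; idle = True; key = False

Unit clause (cache) forces cache = True.
Unit clause (idle) forces idle = True.
In (~cache | ~key) only ~key is left, so key = False.
In (~cache | ~cold) only ~cold is left, so cold = False.
In (hot | key) only hot is left, so hot = True.
In (key | valve) only valve is left, so valve = True.
All clauses satisfied.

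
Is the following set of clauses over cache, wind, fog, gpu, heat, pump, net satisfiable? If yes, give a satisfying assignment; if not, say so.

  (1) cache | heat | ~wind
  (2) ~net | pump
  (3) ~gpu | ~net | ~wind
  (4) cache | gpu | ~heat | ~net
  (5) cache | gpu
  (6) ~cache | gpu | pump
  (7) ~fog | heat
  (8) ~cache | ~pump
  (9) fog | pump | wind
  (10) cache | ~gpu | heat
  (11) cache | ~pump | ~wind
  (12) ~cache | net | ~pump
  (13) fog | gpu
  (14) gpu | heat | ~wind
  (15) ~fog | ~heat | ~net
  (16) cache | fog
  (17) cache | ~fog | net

cache = True, wind = True, fog = False, gpu = True, heat = True, pump = False, net = False

Try cache = False:
  (cache | gpu) forces gpu = True.
  (cache | ~gpu | heat) forces heat = True.
  (cache | fog) forces fog = True.
  (~fog | ~heat | ~net) forces net = False.
  clause (cache | ~fog | net) is falsified — backtrack.
So cache = True.
  then (~cache | ~pump) forces pump = False.
  then (~net | pump) forces net = False.
  then (~cache | gpu | pump) forces gpu = True.
Set wind = True.
Set fog = False.
Set heat = True.
All clauses satisfied.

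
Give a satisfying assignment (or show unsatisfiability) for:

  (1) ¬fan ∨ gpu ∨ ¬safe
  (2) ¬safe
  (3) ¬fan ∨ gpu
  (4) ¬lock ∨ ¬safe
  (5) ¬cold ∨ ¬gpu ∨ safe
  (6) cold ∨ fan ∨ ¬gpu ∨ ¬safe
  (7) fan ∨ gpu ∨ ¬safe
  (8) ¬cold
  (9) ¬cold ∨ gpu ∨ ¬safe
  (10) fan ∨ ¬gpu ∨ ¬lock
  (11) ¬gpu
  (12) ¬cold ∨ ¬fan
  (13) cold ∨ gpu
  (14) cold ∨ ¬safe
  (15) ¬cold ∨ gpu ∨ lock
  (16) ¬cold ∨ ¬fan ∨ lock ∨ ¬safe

Case cold = True:
  Clause (¬cold) is falsified — contradiction.
Case cold = False:
  (¬safe) forces safe = False.
  (¬gpu) forces gpu = False.
  Clause (cold ∨ gpu) is falsified — contradiction.
Both cases fail, so the formula is unsatisfiable.

UNSATISFIABLE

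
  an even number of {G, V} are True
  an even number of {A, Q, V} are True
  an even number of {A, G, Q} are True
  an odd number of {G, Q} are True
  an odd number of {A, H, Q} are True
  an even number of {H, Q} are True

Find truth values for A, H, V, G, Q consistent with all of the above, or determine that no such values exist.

A: True, H: False, V: True, G: True, Q: False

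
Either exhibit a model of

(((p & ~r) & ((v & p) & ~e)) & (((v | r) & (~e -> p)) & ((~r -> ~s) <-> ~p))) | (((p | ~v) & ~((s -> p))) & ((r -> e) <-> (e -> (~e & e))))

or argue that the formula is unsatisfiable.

e = False, r = False, v = True, s = True, p = True

  (((p & ~r) & ((v & p) & ~e)) & (((v | r) & (~e -> p)) & ((~r -> ~s) <-> ~p))) | (((p | ~v) & ~((s -> p))) & ((r -> e) <-> (e -> (~e & e)))) = True
    ((p & ~r) & ((v & p) & ~e)) & (((v | r) & (~e -> p)) & ((~r -> ~s) <-> ~p)) = True
      (p & ~r) & ((v & p) & ~e) = True
        p & ~r = True
          ~r = True
        (v & p) & ~e = True
          v & p = True
          ~e = True
      ((v | r) & (~e -> p)) & ((~r -> ~s) <-> ~p) = True
        (v | r) & (~e -> p) = True
          v | r = True
          ~e -> p = True
            ~e = True
        (~r -> ~s) <-> ~p = True
          ~r -> ~s = False
            ~r = True
            ~s = False
          ~p = False
    ((p | ~v) & ~((s -> p))) & ((r -> e) <-> (e -> (~e & e))) = False
      (p | ~v) & ~((s -> p)) = False
        p | ~v = True
          ~v = False
        ~((s -> p)) = False
          s -> p = True
      (r -> e) <-> (e -> (~e & e)) = True
        r -> e = True
        e -> (~e & e) = True
          ~e & e = False
            ~e = True
The formula evaluates to True.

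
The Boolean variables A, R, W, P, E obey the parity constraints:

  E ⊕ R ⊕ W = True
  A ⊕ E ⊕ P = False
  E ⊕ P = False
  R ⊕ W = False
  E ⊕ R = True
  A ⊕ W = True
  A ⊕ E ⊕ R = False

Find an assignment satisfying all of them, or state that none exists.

Adding constraints 1, 2, 3, 5, 6 mod 2: every variable appears an even number of times on the left, so the left side is 0.
But the right sides sum to 1 (mod 2). 0 ≠ 1 — the system is inconsistent.

Unsatisfiable — no assignment works.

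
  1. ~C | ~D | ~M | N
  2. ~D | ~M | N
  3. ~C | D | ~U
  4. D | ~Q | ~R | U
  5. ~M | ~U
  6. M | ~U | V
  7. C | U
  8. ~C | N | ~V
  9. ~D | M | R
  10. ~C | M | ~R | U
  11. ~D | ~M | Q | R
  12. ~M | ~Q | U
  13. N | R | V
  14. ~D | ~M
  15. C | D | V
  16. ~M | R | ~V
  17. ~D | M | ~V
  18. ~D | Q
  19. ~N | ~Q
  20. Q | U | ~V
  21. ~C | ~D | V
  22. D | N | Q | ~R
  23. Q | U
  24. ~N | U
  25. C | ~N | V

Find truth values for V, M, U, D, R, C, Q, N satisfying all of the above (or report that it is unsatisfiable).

Set V = True.
Try M = True:
  (~M | ~U) forces U = False.
  (C | U) forces C = True.
  (~C | N | ~V) forces N = True.
  clause (~N | U) is falsified — backtrack.
So M = False.
  then (~D | M | ~V) forces D = False.
Set U = True.
  then (~C | D | ~U) forces C = False.
Set R = False.
Set Q = False.
Set N = True.
All clauses satisfied.

V = True, M = False, U = True, D = False, R = False, C = False, Q = False, N = True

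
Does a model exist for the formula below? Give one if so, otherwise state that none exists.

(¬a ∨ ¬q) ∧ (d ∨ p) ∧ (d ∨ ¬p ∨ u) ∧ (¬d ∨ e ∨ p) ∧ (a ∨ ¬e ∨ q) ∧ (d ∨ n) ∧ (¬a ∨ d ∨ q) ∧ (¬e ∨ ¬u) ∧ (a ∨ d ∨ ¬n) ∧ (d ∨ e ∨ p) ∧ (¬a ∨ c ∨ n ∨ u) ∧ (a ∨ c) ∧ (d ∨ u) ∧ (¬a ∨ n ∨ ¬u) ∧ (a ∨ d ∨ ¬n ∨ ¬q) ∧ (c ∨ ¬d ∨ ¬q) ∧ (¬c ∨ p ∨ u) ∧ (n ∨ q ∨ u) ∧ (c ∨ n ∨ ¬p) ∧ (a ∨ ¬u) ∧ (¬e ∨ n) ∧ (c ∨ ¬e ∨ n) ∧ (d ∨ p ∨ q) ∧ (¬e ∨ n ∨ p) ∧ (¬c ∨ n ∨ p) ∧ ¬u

d=T; q=T; n=F; u=F; c=T; a=F; p=T; e=F

Unit clause (¬u) forces u = False.
In (d ∨ u) only d is left, so d = True.
Set q = True.
  then (¬a ∨ ¬q) forces a = False.
  then (a ∨ c) forces c = True.
  then (¬c ∨ p ∨ u) forces p = True.
Set n = False.
  then (¬e ∨ n) forces e = False.
All clauses satisfied.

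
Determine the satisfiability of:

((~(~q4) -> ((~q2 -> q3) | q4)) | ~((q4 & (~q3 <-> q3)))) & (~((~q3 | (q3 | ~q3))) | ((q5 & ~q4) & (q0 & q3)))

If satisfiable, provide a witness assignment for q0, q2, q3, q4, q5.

q0 = True, q2 = False, q3 = True, q4 = False, q5 = True

  (~(~q4) -> ((~q2 -> q3) | q4)) | ~((q4 & (~q3 <-> q3))) = True
    ~(~q4) -> ((~q2 -> q3) | q4) = True
      ~(~q4) = False
        ~q4 = True
      (~q2 -> q3) | q4 = True
        ~q2 -> q3 = True
          ~q2 = True
    ~((q4 & (~q3 <-> q3))) = True
      q4 & (~q3 <-> q3) = False
        ~q3 <-> q3 = False
          ~q3 = False
  ~((~q3 | (q3 | ~q3))) | ((q5 & ~q4) & (q0 & q3)) = True
    ~((~q3 | (q3 | ~q3))) = False
      ~q3 | (q3 | ~q3) = True
        ~q3 = False
        q3 | ~q3 = True
          ~q3 = False
    (q5 & ~q4) & (q0 & q3) = True
      q5 & ~q4 = True
        ~q4 = True
      q0 & q3 = True
Both conjuncts True, so the formula holds.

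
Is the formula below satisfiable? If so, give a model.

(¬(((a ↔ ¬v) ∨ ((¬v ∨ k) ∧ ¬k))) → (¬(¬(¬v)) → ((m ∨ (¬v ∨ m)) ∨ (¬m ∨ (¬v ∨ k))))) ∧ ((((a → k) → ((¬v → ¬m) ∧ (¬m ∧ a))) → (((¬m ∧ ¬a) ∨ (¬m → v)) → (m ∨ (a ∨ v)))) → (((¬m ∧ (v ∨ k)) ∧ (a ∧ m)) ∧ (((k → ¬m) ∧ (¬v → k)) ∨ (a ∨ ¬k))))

The conjunct (((a → k) → ((¬v → ¬m) ∧ (¬m ∧ a))) → (((¬m ∧ ¬a) ∨ (¬m → v)) → (m ∨ (a ∨ v)))) → (((¬m ∧ (v ∨ k)) ∧ (a ∧ m)) ∧ (((k → ¬m) ∧ (¬v → k)) ∨ (a ∨ ¬k))) is unsatisfiable on its own:
  a = True: simplifies to (¬m ∧ (v ∨ k)) ∧ m.
    m = True: the conjunct ¬m is False.
    m = False: the conjunct m is False.
  a = False: this becomes (False → ((¬m ∨ (¬m → v)) → (m ∨ v))) → (False ∧ (((k → ¬m) ∧ (¬v → k)) ∨ ¬k)) = False.
So the whole conjunction is unsatisfiable.

The formula is unsatisfiable.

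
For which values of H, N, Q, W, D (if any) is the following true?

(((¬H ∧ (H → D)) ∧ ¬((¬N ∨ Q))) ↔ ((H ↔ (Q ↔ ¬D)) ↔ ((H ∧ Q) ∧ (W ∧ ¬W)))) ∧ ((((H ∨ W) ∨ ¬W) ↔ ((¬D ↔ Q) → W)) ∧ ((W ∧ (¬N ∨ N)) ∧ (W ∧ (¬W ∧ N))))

Case W = True: the conjunct ¬W is False.
Case W = False: the conjunct W is False.
Both cases fail — unsatisfiable.

Unsatisfiable — no assignment works.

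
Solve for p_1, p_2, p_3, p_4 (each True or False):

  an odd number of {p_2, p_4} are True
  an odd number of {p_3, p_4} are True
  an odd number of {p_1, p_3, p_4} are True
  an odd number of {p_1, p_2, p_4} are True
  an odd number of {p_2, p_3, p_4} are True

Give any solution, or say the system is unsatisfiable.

p_1=F, p_2=F, p_3=F, p_4=T

{p_2, p_4}: 1 true → odd ✓
{p_3, p_4}: 1 true → odd ✓
{p_1, p_3, p_4}: 1 true → odd ✓
{p_1, p_2, p_4}: 1 true → odd ✓
{p_2, p_3, p_4}: 1 true → odd ✓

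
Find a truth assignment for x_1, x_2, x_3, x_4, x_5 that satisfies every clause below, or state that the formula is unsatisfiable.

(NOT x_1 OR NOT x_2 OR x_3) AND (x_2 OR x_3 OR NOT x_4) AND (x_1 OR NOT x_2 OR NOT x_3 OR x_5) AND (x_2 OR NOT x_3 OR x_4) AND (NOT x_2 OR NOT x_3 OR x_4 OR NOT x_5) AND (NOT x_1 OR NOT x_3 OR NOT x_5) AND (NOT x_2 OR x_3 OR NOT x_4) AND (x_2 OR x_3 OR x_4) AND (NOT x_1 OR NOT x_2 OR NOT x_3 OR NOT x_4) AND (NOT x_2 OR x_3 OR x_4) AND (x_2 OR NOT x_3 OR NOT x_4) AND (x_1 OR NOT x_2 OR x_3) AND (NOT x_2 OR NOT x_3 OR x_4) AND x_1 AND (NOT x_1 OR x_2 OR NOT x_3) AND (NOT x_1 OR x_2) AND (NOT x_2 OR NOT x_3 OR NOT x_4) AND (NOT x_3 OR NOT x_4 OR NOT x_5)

Case x_1 = True:
  (NOT x_1 OR x_2) forces x_2 = True.
  (NOT x_1 OR NOT x_2 OR x_3) forces x_3 = True.
  (NOT x_1 OR NOT x_3 OR NOT x_5) forces x_5 = False.
  (NOT x_1 OR NOT x_2 OR NOT x_3 OR NOT x_4) forces x_4 = False.
  Clause (NOT x_2 OR NOT x_3 OR x_4) is falsified — contradiction.
Case x_1 = False:
  Clause (x_1) is falsified — contradiction.
Both cases fail, so the formula is unsatisfiable.

UNSATISFIABLE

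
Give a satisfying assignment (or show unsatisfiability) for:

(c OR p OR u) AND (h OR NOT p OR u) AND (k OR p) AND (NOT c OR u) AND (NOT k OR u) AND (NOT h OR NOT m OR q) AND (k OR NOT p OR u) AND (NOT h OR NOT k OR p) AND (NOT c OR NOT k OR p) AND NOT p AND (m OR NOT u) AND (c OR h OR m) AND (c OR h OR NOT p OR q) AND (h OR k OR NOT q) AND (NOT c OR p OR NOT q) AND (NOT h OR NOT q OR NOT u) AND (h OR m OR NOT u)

Unit clause (NOT p) forces p = False.
In (k OR p) only k is left, so k = True.
In (NOT k OR u) only u is left, so u = True.
In (NOT h OR NOT k OR p) only NOT h is left, so h = False.
In (NOT c OR NOT k OR p) only NOT c is left, so c = False.
In (m OR NOT u) only m is left, so m = True.
Set q = False.
All clauses satisfied.

c = False; p = False; u = True; k = True; h = False; q = False; m = True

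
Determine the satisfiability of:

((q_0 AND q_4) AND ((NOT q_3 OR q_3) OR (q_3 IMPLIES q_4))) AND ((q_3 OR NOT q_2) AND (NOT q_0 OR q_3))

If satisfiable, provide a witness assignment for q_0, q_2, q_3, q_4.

q_0 = True, q_2 = False, q_3 = True, q_4 = True

  (q_0 AND q_4) AND ((NOT q_3 OR q_3) OR (q_3 IMPLIES q_4)) = True
    q_0 AND q_4 = True
    (NOT q_3 OR q_3) OR (q_3 IMPLIES q_4) = True
      NOT q_3 OR q_3 = True
        NOT q_3 = False
      q_3 IMPLIES q_4 = True
  (q_3 OR NOT q_2) AND (NOT q_0 OR q_3) = True
    q_3 OR NOT q_2 = True
      NOT q_2 = True
    NOT q_0 OR q_3 = True
      NOT q_0 = False
Both conjuncts True, so the formula holds.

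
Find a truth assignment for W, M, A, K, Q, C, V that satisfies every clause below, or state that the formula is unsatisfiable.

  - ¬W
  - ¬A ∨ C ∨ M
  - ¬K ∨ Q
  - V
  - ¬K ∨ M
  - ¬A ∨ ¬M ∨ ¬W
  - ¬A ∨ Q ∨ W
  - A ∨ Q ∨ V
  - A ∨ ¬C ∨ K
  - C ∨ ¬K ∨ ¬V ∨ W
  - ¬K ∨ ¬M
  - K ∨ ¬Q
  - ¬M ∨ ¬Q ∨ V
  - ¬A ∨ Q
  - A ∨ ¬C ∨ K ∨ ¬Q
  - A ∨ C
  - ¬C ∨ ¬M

The formula is unsatisfiable.

Case K = True:
  (¬W) forces W = False.
  (¬K ∨ Q) forces Q = True.
  (V) forces V = True.
  (¬K ∨ M) forces M = True.
  Clause (¬K ∨ ¬M) is falsified — contradiction.
Case K = False:
  (¬W) forces W = False.
  (V) forces V = True.
  (K ∨ ¬Q) forces Q = False.
  (¬A ∨ Q ∨ W) forces A = False.
  (A ∨ ¬C ∨ K) forces C = False.
  Clause (A ∨ C) is falsified — contradiction.
Both cases fail, so the formula is unsatisfiable.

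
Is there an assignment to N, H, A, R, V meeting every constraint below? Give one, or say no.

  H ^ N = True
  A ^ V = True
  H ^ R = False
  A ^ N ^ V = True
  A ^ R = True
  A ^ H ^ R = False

N = False, H = True, A = False, R = True, V = True

H ^ N = T ^ F = True ✓
A ^ V = F ^ T = True ✓
H ^ R = T ^ T = False ✓
A ^ N ^ V = F ^ F ^ T = True ✓
A ^ R = F ^ T = True ✓
A ^ H ^ R = F ^ T ^ T = False ✓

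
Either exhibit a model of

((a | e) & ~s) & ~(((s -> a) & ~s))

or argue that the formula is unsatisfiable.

Case s = True: the conjunct ~s is False.
Case s = False: the conjunct ~(((s -> a) & ~s)) becomes ~((True & True)) = False.
Both cases fail — unsatisfiable.

No satisfying assignment exists.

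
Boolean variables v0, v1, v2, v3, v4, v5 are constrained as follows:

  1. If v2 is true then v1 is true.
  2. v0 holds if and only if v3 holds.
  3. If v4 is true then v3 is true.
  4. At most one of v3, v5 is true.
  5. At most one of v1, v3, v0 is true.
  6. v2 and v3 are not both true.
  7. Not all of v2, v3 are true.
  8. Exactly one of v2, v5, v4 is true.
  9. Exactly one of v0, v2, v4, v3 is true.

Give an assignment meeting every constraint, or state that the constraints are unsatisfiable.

v0: False, v1: True, v2: True, v3: False, v4: False, v5: False

  (1) v2=T ⇒ v1: T ✓
  (2) v0=F, v3=F — same ✓
  (3) v4=F ⇒ v3: vacuous ✓
  (4) {v3, v5}: 0 true — at most one ✓
  (5) {v1, v3, v0}: 1 true — at most one ✓
  (6) v2=T, v3=F — not both ✓
  (7) {v2, v3}: 1/2 true — not all ✓
  (8) {v2, v5, v4}: 1 true — exactly one ✓
  (9) {v0, v2, v4, v3}: 1 true — exactly one ✓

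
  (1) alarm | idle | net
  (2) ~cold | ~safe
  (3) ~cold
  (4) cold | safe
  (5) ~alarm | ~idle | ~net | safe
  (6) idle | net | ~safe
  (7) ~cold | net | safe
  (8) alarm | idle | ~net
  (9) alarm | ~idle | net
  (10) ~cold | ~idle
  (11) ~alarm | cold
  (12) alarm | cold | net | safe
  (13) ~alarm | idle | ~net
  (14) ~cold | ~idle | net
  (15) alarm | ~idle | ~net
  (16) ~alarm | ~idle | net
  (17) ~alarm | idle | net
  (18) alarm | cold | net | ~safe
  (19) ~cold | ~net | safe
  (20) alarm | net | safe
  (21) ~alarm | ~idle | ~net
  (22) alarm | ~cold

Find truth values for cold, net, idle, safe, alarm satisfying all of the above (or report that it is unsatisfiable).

Case cold = True:
  Clause (~cold) is falsified — contradiction.
Case cold = False:
  (cold | safe) forces safe = True.
  (~alarm | cold) forces alarm = False.
  (alarm | cold | net | ~safe) forces net = True.
  (alarm | idle | ~net) forces idle = True.
  Clause (alarm | ~idle | ~net) is falsified — contradiction.
Both cases fail, so the formula is unsatisfiable.

No satisfying assignment exists.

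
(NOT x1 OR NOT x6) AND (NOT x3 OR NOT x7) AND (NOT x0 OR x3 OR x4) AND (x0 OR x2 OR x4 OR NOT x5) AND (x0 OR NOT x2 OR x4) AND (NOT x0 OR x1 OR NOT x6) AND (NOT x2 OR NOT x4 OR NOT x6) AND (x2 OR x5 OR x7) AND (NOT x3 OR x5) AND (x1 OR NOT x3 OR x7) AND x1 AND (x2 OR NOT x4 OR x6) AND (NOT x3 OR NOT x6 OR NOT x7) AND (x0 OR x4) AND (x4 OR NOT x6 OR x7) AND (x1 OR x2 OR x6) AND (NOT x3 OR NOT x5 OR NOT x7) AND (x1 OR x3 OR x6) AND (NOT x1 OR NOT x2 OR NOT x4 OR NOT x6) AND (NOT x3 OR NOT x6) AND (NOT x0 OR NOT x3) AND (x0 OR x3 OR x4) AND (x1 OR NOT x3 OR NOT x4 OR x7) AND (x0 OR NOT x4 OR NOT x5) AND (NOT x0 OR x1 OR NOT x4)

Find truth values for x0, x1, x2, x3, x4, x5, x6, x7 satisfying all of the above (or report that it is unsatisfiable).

x0=T, x1=T, x2=T, x3=F, x4=T, x5=F, x6=F, x7=T

Unit clause (x1) forces x1 = True.
In (NOT x1 OR NOT x6) only NOT x6 is left, so x6 = False.
Set x0 = True.
  then (NOT x0 OR NOT x3) forces x3 = False.
  then (NOT x0 OR x3 OR x4) forces x4 = True.
  then (x2 OR NOT x4 OR x6) forces x2 = True.
Set x5 = False.
Set x7 = True.
All clauses satisfied.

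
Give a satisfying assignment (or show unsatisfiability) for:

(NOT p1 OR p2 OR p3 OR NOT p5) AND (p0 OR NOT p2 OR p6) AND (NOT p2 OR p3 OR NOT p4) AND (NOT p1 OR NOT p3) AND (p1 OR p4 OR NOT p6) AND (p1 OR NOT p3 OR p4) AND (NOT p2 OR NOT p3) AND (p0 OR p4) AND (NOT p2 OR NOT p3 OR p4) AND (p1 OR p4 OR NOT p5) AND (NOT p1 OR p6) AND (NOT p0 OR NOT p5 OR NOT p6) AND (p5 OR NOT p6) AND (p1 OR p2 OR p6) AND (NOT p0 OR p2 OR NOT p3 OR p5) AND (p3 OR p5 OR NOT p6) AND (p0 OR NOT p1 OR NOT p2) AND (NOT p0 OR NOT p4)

p0 = True; p1 = False; p2 = True; p3 = False; p4 = False; p5 = False; p6 = False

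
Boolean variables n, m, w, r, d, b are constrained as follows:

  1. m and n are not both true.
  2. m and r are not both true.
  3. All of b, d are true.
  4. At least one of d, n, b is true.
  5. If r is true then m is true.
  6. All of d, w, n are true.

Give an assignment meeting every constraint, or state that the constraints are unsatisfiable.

n: True, m: False, w: True, r: False, d: True, b: True

  (1) m=F, n=T — not both ✓
  (2) m=F, r=F — not both ✓
  (3) {b, d}: all 2 true ✓
  (4) {d, n, b}: 3 true — at least one ✓
  (5) r=F ⇒ m: vacuous ✓
  (6) {d, w, n}: all 3 true ✓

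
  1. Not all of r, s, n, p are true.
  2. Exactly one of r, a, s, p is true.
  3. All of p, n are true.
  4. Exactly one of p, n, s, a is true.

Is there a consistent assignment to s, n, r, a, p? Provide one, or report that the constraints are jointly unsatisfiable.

The formula is unsatisfiable.

Case n = True:
  (3) forces p = True.
  Constraint (4) is violated (p=T, n=T) — contradiction.
Case n = False:
  Constraint (3) is violated (n=F) — contradiction.
Both cases fail — unsatisfiable.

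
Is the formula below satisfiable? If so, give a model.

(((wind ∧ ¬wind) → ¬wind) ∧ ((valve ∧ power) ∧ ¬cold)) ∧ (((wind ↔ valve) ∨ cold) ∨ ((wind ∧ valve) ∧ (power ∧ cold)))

valve = True, cold = False, wind = True, power = True

  ((wind ∧ ¬wind) → ¬wind) ∧ ((valve ∧ power) ∧ ¬cold) = True
    (wind ∧ ¬wind) → ¬wind = True
      wind ∧ ¬wind = False
        ¬wind = False
      ¬wind = False
    (valve ∧ power) ∧ ¬cold = True
      valve ∧ power = True
      ¬cold = True
  ((wind ↔ valve) ∨ cold) ∨ ((wind ∧ valve) ∧ (power ∧ cold)) = True
    (wind ↔ valve) ∨ cold = True
      wind ↔ valve = True
    (wind ∧ valve) ∧ (power ∧ cold) = False
      wind ∧ valve = True
      power ∧ cold = False
Both conjuncts True, so the formula holds.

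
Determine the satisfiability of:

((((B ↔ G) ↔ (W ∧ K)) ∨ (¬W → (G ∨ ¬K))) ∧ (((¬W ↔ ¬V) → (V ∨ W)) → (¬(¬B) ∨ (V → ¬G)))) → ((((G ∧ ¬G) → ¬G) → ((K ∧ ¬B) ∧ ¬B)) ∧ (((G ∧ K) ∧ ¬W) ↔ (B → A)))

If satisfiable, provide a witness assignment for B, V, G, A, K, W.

B=F, V=F, G=F, A=F, K=T, W=F

  ((((B ↔ G) ↔ (W ∧ K)) ∨ (¬W → (G ∨ ¬K))) ∧ (((¬W ↔ ¬V) → (V ∨ W)) → (¬(¬B) ∨ (V → ¬G)))) → ((((G ∧ ¬G) → ¬G) → ((K ∧ ¬B) ∧ ¬B)) ∧ (((G ∧ K) ∧ ¬W) ↔ (B → A))) = True
    (((B ↔ G) ↔ (W ∧ K)) ∨ (¬W → (G ∨ ¬K))) ∧ (((¬W ↔ ¬V) → (V ∨ W)) → (¬(¬B) ∨ (V → ¬G))) = False
      ((B ↔ G) ↔ (W ∧ K)) ∨ (¬W → (G ∨ ¬K)) = False
        (B ↔ G) ↔ (W ∧ K) = False
          B ↔ G = True
          W ∧ K = False
        ¬W → (G ∨ ¬K) = False
          ¬W = True
          G ∨ ¬K = False
            ¬K = False
      ((¬W ↔ ¬V) → (V ∨ W)) → (¬(¬B) ∨ (V → ¬G)) = True
        (¬W ↔ ¬V) → (V ∨ W) = False
          ¬W ↔ ¬V = True
            ¬W = True
            ¬V = True
          V ∨ W = False
        ¬(¬B) ∨ (V → ¬G) = True
          ¬(¬B) = False
            ¬B = True
          V → ¬G = True
            ¬G = True
    (((G ∧ ¬G) → ¬G) → ((K ∧ ¬B) ∧ ¬B)) ∧ (((G ∧ K) ∧ ¬W) ↔ (B → A)) = False
      ((G ∧ ¬G) → ¬G) → ((K ∧ ¬B) ∧ ¬B) = True
        (G ∧ ¬G) → ¬G = True
          G ∧ ¬G = False
            ¬G = True
          ¬G = True
        (K ∧ ¬B) ∧ ¬B = True
          K ∧ ¬B = True
            ¬B = True
          ¬B = True
      ((G ∧ K) ∧ ¬W) ↔ (B → A) = False
        (G ∧ K) ∧ ¬W = False
          G ∧ K = False
          ¬W = True
        B → A = True
The formula evaluates to True.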